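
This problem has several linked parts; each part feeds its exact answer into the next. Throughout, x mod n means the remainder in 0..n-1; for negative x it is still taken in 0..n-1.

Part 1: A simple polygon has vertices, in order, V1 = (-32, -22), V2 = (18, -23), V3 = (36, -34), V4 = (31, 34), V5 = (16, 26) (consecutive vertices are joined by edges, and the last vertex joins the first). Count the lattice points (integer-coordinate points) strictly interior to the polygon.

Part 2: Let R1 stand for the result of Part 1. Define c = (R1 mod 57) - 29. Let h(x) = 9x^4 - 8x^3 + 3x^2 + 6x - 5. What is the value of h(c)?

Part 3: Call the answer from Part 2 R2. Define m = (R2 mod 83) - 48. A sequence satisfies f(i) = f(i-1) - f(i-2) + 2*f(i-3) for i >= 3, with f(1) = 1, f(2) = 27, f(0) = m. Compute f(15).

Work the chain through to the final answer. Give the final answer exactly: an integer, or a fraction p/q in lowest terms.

-1290

Part 1: cross terms: (-32*-23 - 18*-22)=1132, (18*-34 - 36*-23)=216, (36*34 - 31*-34)=2278, (31*26 - 16*34)=262, (16*-22 - -32*26)=480; twice the area = |4368| = 4368; area = 2184; boundary points = 1 + 1 + 1 + 1 + 48 = 52; strictly interior points = area - boundary/2 + 1 = 2159; answer 2159
Part 2: R1 = 2159; c = 21; 9*(21)^4 - 8*(21)^3 + 3*(21)^2 + 6*(21)^1 - 5 = (1750329) + (-74088) + (1323) + (126) + (-5) = 1677685; answer 1677685
Part 3: R2 = 1677685; m = -42; f(3) = 1*(27) - 1*(1) + 2*(-42) = -58; iterating: f(3)=-58, f(4)=-83, f(5)=29, f(6)=-4, f(7)=-199, f(8)=-137, f(9)=54, f(10)=-207, f(11)=-535, f(12)=-220, f(13)=-99, f(14)=-949, f(15)=-1290; answer -1290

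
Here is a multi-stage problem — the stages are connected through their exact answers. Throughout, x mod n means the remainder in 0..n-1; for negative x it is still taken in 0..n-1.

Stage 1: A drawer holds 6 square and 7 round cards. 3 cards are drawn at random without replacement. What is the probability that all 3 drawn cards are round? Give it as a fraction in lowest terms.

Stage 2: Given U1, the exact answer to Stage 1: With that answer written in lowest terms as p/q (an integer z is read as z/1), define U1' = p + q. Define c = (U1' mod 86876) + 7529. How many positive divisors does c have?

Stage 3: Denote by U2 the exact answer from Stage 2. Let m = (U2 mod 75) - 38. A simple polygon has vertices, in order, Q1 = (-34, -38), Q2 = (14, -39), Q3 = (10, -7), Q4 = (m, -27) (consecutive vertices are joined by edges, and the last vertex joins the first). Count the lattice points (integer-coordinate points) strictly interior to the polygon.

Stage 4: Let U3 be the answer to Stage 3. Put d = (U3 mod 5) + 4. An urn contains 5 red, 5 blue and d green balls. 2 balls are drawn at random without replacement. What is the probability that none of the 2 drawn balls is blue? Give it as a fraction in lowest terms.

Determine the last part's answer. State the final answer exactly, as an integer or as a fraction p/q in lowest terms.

Stage 1: total draws C(13,3) = 286; favorable C(7,3) = 35; P = 35/286; answer 35/286
Stage 2: U1 = 35/286; threaded value p + q = 321; c = 7850; 7850 = 2 * 5^2 * 157; number of divisors = (1+1) * (2+1) * (1+1) = 12; answer 12
Stage 3: U2 = 12; m = -26; cross terms: (-34*-39 - 14*-38)=1858, (14*-7 - 10*-39)=292, (10*-27 - -26*-7)=-452, (-26*-38 - -34*-27)=70; twice the area = |1768| = 1768; area = 884; boundary points = 1 + 4 + 4 + 1 = 10; strictly interior points = area - boundary/2 + 1 = 880; answer 880
Stage 4: U3 = 880; d = 4; total draws C(14,2) = 91; favorable C(9,2) = 36; P = 36/91; answer 36/91

36/91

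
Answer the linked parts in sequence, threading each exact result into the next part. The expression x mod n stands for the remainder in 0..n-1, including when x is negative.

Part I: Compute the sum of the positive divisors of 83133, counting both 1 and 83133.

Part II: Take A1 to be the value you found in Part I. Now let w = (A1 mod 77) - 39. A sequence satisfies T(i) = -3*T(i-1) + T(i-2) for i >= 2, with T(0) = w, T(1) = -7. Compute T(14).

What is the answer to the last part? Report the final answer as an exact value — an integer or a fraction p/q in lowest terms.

Part I: 83133 = 3^3 * 3079; sigma = (1 + 3 + 9 + 27) * (1 + 3079) = 40 * 3080 = 123200; answer 123200
Part II: A1 = 123200; w = -39; T(2) = -3*(-7) + 1*(-39) = -18; iterating: T(2)=-18, T(3)=47, T(4)=-159, T(5)=524, T(6)=-1731, T(7)=5717, T(8)=-18882, T(9)=62363, T(10)=-205971, T(11)=680276, T(12)=-2246799, T(13)=7420673, T(14)=-24508818; answer -24508818

-24508818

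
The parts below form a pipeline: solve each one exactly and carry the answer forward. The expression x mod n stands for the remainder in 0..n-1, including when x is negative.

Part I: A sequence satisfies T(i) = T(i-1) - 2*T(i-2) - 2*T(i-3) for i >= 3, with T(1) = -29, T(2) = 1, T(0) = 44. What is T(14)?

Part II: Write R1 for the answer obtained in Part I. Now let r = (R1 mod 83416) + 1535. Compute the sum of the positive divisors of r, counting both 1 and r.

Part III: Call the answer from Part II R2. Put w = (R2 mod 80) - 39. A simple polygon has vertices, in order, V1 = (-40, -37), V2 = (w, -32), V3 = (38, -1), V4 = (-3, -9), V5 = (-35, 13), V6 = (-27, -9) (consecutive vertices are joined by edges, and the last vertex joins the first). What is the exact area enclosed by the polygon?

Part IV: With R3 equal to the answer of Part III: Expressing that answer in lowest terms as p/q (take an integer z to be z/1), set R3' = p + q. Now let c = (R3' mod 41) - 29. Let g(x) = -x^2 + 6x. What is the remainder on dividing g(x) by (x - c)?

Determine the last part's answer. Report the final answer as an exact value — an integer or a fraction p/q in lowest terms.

-891

Part I: T(3) = 1*(1) - 2*(-29) - 2*(44) = -29; iterating: T(3)=-29, T(4)=27, T(5)=83, T(6)=87, T(7)=-133, T(8)=-473, T(9)=-381, T(10)=831, T(11)=2539, T(12)=1639, T(13)=-5101, T(14)=-13457; answer -13457
Part II: R1 = -13457; r = 71494; 71494 = 2 * 35747; sigma = (1 + 2) * (1 + 35747) = 3 * 35748 = 107244; answer 107244
Part III: R2 = 107244; w = 5; cross terms: (-40*-32 - 5*-37)=1465, (5*-1 - 38*-32)=1211, (38*-9 - -3*-1)=-345, (-3*13 - -35*-9)=-354, (-35*-9 - -27*13)=666, (-27*-37 - -40*-9)=639; twice the area = |3282| = 3282; area = 1641; answer 1641
Part IV: R3 = 1641; threaded value p + q = 1642; c = -27; remainder = value at the root: -1*(-27)^2 + 6*(-27)^1 = (-729) + (-162) = -891; answer -891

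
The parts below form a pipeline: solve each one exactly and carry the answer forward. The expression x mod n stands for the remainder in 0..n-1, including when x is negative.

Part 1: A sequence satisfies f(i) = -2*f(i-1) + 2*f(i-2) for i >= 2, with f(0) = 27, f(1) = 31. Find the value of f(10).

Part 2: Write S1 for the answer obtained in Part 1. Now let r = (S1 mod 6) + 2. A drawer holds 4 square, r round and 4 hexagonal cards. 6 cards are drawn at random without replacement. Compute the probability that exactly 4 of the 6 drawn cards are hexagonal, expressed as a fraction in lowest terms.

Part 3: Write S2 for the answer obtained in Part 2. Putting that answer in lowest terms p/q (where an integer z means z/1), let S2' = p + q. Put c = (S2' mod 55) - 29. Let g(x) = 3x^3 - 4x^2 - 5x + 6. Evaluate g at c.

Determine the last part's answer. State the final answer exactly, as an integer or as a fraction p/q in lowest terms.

256

Part 1: f(2) = -2*(31) + 2*(27) = -8; iterating: f(2)=-8, f(3)=78, f(4)=-172, f(5)=500, f(6)=-1344, f(7)=3688, f(8)=-10064, f(9)=27504, f(10)=-75136; answer -75136
Part 2: S1 = -75136; r = 4; total draws C(12,6) = 924; favorable C(4,4)*C(8,2) = 28; P = 1/33; answer 1/33
Part 3: S2 = 1/33; threaded value p + q = 34; c = 5; 3*(5)^3 - 4*(5)^2 - 5*(5)^1 + 6 = (375) + (-100) + (-25) + (6) = 256; answer 256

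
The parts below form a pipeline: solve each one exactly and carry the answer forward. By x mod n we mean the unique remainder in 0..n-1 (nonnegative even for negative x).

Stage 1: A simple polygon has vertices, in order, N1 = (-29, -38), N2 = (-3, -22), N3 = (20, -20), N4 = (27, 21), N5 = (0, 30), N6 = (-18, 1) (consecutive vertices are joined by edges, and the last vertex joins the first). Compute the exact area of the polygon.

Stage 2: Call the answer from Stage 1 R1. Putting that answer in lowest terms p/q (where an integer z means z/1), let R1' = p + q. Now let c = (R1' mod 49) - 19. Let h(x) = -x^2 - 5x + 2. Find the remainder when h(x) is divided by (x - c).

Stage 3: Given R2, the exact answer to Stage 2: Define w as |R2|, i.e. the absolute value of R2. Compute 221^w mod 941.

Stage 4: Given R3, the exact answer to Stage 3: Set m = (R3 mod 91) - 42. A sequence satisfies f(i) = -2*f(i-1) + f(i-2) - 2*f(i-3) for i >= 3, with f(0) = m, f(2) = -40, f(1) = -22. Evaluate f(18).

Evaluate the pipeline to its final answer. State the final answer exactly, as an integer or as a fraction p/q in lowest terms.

-121040244

Stage 1: cross terms: (-29*-22 - -3*-38)=524, (-3*-20 - 20*-22)=500, (20*21 - 27*-20)=960, (27*30 - 0*21)=810, (0*1 - -18*30)=540, (-18*-38 - -29*1)=713; twice the area = |4047| = 4047; area = 4047/2; answer 4047/2
Stage 2: R1 = 4047/2; threaded value p + q = 4049; c = 12; remainder = value at the root: -1*(12)^2 - 5*(12)^1 + 2 = (-144) + (-60) + (2) = -202; answer -202
Stage 3: R2 = -202; w = 202; squarings mod 941: 221^1=221, 221^2=850, 221^4=753, 221^8=527, 221^16=134, 221^32=77, 221^64=283, 221^128=104; 221^202 = 221^2 * 221^8 * 221^64 * 221^128 = 405 (mod 941); answer 405
Stage 4: R3 = 405; m = -1; f(3) = -2*(-40) + 1*(-22) - 2*(-1) = 60; iterating: f(3)=60, f(4)=-116, f(5)=372, f(6)=-980, f(7)=2564, f(8)=-6852, f(9)=18228, f(10)=-48436, f(11)=128804, f(12)=-342500, f(13)=910676, f(14)=-2421460, f(15)=6438596, f(16)=-17120004, f(17)=45521524, f(18)=-121040244; answer -121040244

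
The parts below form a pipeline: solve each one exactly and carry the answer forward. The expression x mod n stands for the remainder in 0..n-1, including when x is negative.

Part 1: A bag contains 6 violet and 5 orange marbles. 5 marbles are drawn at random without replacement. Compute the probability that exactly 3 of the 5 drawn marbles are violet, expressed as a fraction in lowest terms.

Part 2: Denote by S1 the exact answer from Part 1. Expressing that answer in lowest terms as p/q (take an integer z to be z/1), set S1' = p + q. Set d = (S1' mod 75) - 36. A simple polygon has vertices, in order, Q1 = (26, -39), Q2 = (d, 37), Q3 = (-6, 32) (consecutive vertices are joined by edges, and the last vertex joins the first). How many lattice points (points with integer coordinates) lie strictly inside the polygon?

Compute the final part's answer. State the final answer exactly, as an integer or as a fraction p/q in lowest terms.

Part 1: total draws C(11,5) = 462; favorable C(6,3)*C(5,2) = 200; P = 100/231; answer 100/231
Part 2: S1 = 100/231; threaded value p + q = 331; d = -5; cross terms: (26*37 - -5*-39)=767, (-5*32 - -6*37)=62, (-6*-39 - 26*32)=-598; twice the area = |231| = 231; area = 231/2; boundary points = 1 + 1 + 1 = 3; strictly interior points = area - boundary/2 + 1 = 115; answer 115

115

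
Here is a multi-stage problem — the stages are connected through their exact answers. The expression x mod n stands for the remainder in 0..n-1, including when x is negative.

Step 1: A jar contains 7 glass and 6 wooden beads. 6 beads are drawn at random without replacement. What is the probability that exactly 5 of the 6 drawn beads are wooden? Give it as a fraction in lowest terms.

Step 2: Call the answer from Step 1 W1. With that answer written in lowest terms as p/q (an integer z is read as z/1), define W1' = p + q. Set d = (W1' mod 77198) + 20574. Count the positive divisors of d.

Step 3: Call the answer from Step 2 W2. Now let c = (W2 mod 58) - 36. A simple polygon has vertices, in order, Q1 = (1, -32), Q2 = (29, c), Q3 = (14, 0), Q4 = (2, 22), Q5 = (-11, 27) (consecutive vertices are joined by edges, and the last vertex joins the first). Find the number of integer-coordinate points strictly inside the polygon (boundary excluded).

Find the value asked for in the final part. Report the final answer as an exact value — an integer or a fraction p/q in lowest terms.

Step 1: total draws C(13,6) = 1716; favorable C(6,5)*C(7,1) = 42; P = 7/286; answer 7/286
Step 2: W1 = 7/286; threaded value p + q = 293; d = 20867; 20867 = 7 * 11 * 271; number of divisors = (1+1) * (1+1) * (1+1) = 8; answer 8
Step 3: W2 = 8; c = -28; cross terms: (1*-28 - 29*-32)=900, (29*0 - 14*-28)=392, (14*22 - 2*0)=308, (2*27 - -11*22)=296, (-11*-32 - 1*27)=325; twice the area = |2221| = 2221; area = 2221/2; boundary points = 4 + 1 + 2 + 1 + 1 = 9; strictly interior points = area - boundary/2 + 1 = 1107; answer 1107

1107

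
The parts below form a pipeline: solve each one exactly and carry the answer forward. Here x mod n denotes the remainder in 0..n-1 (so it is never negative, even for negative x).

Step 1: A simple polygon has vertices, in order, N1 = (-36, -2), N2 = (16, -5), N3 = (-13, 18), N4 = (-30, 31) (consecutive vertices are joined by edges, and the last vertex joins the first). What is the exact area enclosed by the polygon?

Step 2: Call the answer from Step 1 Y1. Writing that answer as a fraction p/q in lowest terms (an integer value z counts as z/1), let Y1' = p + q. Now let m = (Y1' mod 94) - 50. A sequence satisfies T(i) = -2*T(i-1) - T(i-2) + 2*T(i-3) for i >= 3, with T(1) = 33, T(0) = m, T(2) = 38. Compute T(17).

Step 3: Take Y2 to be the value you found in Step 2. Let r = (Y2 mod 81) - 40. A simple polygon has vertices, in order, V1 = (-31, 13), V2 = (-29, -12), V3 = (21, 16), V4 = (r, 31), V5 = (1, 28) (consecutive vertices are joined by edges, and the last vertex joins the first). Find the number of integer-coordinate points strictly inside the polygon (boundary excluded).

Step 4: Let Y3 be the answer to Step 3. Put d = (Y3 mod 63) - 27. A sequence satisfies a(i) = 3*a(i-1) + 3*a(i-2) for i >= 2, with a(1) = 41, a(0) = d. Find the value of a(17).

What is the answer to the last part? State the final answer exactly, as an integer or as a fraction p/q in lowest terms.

86859281286

Step 1: cross terms: (-36*-5 - 16*-2)=212, (16*18 - -13*-5)=223, (-13*31 - -30*18)=137, (-30*-2 - -36*31)=1176; twice the area = |1748| = 1748; area = 874; answer 874
Step 2: Y1 = 874; threaded value p + q = 875; m = -21; T(3) = -2*(38) - 1*(33) + 2*(-21) = -151; iterating: T(3)=-151, T(4)=330, T(5)=-433, T(6)=234, T(7)=625, T(8)=-2350, T(9)=4543, T(10)=-5486, T(11)=1729, T(12)=11114, T(13)=-34929, T(14)=62202, T(15)=-67247, T(16)=2434, T(17)=186783; answer 186783
Step 3: Y2 = 186783; r = 38; cross terms: (-31*-12 - -29*13)=749, (-29*16 - 21*-12)=-212, (21*31 - 38*16)=43, (38*28 - 1*31)=1033, (1*13 - -31*28)=881; twice the area = |2494| = 2494; area = 1247; boundary points = 1 + 2 + 1 + 1 + 1 = 6; strictly interior points = area - boundary/2 + 1 = 1245; answer 1245
Step 4: Y3 = 1245; d = 21; a(2) = 3*(41) + 3*(21) = 186; iterating: a(2)=186, a(3)=681, a(4)=2601, a(5)=9846, a(6)=37341, a(7)=141561, a(8)=536706, a(9)=2034801, a(10)=7714521, a(11)=29247966, a(12)=110887461, a(13)=420406281, a(14)=1593881226, a(15)=6042862521, a(16)=22910231241, a(17)=86859281286; answer 86859281286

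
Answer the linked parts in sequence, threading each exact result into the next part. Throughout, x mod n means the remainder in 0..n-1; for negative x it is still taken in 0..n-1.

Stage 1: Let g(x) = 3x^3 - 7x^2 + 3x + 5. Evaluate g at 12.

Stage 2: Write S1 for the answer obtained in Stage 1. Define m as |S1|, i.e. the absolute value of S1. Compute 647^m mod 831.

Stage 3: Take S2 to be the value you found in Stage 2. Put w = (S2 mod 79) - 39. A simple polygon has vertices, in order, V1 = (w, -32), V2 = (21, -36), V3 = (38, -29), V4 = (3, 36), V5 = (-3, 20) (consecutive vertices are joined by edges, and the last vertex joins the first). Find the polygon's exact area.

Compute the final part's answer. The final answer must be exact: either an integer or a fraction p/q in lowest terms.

1799

Stage 1: 3*(12)^3 - 7*(12)^2 + 3*(12)^1 + 5 = (5184) + (-1008) + (36) + (5) = 4217; answer 4217
Stage 2: S1 = 4217; m = 4217; squarings mod 831: 647^1=647, 647^2=616, 647^4=520, 647^8=325, 647^16=88, 647^32=265, 647^64=421, 647^128=238, 647^256=136, 647^512=214, 647^1024=91, 647^2048=802, 647^4096=10; 647^4217 = 647^1 * 647^8 * 647^16 * 647^32 * 647^64 * 647^4096 = 110 (mod 831); answer 110
Stage 3: S2 = 110; w = -8; cross terms: (-8*-36 - 21*-32)=960, (21*-29 - 38*-36)=759, (38*36 - 3*-29)=1455, (3*20 - -3*36)=168, (-3*-32 - -8*20)=256; twice the area = |3598| = 3598; area = 1799; answer 1799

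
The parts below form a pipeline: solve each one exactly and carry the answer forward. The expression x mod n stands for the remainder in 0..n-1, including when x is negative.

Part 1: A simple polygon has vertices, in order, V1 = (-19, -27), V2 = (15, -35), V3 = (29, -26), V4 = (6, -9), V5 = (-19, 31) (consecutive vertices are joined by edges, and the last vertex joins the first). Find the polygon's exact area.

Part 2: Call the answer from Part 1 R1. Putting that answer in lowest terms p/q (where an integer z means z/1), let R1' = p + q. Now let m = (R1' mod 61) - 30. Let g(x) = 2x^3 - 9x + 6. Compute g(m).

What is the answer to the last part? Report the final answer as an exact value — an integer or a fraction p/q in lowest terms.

-199

Part 1: cross terms: (-19*-35 - 15*-27)=1070, (15*-26 - 29*-35)=625, (29*-9 - 6*-26)=-105, (6*31 - -19*-9)=15, (-19*-27 - -19*31)=1102; twice the area = |2707| = 2707; area = 2707/2; answer 2707/2
Part 2: R1 = 2707/2; threaded value p + q = 2709; m = -5; 2*(-5)^3 - 9*(-5)^1 + 6 = (-250) + (45) + (6) = -199; answer -199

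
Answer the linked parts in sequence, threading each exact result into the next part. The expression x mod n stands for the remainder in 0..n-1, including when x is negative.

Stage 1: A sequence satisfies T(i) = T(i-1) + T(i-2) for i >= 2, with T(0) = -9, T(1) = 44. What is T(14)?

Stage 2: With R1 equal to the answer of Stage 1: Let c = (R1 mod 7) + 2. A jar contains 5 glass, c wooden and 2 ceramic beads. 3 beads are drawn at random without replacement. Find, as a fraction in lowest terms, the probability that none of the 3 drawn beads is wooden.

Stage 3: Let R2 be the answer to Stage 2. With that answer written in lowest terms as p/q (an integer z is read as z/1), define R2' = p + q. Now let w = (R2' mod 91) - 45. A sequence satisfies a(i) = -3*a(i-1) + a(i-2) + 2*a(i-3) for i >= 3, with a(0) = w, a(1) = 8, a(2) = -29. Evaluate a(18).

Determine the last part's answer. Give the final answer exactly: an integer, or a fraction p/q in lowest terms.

-1693577409

Stage 1: T(2) = 1*(44) + 1*(-9) = 35; iterating: T(2)=35, T(3)=79, T(4)=114, T(5)=193, T(6)=307, T(7)=500, T(8)=807, T(9)=1307, T(10)=2114, T(11)=3421, T(12)=5535, T(13)=8956, T(14)=14491; answer 14491
Stage 2: R1 = 14491; c = 3; total draws C(10,3) = 120; favorable C(7,3) = 35; P = 7/24; answer 7/24
Stage 3: R2 = 7/24; threaded value p + q = 31; w = -14; a(3) = -3*(-29) + 1*(8) + 2*(-14) = 67; iterating: a(3)=67, a(4)=-214, a(5)=651, a(6)=-2033, a(7)=6322, a(8)=-19697, a(9)=61347, a(10)=-191094, a(11)=595235, a(12)=-1854105, a(13)=5775362, a(14)=-17989721, a(15)=56036315, a(16)=-174547942, a(17)=543700699, a(18)=-1693577409; answer -1693577409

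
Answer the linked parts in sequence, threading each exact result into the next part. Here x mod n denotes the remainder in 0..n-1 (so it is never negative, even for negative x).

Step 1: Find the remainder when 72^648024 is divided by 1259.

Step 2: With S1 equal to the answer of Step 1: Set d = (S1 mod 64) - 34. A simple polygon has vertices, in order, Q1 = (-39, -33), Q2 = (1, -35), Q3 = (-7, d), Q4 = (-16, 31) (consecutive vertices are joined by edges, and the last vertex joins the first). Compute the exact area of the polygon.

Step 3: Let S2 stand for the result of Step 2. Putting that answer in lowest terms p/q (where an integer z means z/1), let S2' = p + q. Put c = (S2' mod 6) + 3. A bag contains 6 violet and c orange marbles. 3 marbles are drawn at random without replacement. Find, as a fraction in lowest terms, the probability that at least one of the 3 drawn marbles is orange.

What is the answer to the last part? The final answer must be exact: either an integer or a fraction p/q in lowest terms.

Step 1: squarings mod 1259: 72^1=72, 72^2=148, 72^4=501, 72^8=460, 72^16=88, 72^32=190, 72^64=848, 72^128=215, 72^256=901, 72^512=1005, 72^1024=307, 72^2048=1083, 72^4096=760, 72^8192=978, 72^16384=903, 72^32768=836, 72^65536=151, 72^131072=139, 72^262144=436, 72^524288=1246; 72^648024 = 72^8 * 72^16 * 72^64 * 72^256 * 72^512 * 72^8192 * 72^16384 * 72^32768 * 72^65536 * 72^524288 = 772 (mod 1259); answer 772
Step 2: S1 = 772; d = -30; cross terms: (-39*-35 - 1*-33)=1398, (1*-30 - -7*-35)=-275, (-7*31 - -16*-30)=-697, (-16*-33 - -39*31)=1737; twice the area = |2163| = 2163; area = 2163/2; answer 2163/2
Step 3: S2 = 2163/2; threaded value p + q = 2165; c = 8; total draws C(14,3) = 364; complement C(6,3) = 20; favorable 364 - 20 = 344; P = 86/91; answer 86/91

86/91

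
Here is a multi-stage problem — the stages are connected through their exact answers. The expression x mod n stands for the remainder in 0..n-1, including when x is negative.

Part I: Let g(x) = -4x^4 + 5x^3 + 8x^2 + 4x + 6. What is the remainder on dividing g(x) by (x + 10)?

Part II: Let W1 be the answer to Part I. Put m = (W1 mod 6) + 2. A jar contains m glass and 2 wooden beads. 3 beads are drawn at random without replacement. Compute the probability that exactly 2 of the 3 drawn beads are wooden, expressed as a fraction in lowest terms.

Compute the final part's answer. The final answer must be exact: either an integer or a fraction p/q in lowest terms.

3/28

Part I: remainder = value at the root: -4*(-10)^4 + 5*(-10)^3 + 8*(-10)^2 + 4*(-10)^1 + 6 = (-40000) + (-5000) + (800) + (-40) + (6) = -44234; answer -44234
Part II: W1 = -44234; m = 6; total draws C(8,3) = 56; favorable C(2,2)*C(6,1) = 6; P = 3/28; answer 3/28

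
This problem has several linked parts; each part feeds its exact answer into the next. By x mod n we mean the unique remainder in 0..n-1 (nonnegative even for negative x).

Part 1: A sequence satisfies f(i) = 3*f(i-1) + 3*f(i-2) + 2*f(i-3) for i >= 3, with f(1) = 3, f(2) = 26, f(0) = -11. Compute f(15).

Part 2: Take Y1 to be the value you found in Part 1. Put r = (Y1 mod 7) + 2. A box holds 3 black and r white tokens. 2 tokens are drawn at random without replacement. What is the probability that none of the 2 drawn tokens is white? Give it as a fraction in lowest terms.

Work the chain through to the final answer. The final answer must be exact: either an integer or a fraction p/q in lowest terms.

Part 1: f(3) = 3*(26) + 3*(3) + 2*(-11) = 65; iterating: f(3)=65, f(4)=279, f(5)=1084, f(6)=4219, f(7)=16467, f(8)=64226, f(9)=250517, f(10)=977163, f(11)=3811492, f(12)=14866999, f(13)=57989799, f(14)=226193378, f(15)=882283529; answer 882283529
Part 2: Y1 = 882283529; r = 3; total draws C(6,2) = 15; favorable C(3,2) = 3; P = 1/5; answer 1/5

1/5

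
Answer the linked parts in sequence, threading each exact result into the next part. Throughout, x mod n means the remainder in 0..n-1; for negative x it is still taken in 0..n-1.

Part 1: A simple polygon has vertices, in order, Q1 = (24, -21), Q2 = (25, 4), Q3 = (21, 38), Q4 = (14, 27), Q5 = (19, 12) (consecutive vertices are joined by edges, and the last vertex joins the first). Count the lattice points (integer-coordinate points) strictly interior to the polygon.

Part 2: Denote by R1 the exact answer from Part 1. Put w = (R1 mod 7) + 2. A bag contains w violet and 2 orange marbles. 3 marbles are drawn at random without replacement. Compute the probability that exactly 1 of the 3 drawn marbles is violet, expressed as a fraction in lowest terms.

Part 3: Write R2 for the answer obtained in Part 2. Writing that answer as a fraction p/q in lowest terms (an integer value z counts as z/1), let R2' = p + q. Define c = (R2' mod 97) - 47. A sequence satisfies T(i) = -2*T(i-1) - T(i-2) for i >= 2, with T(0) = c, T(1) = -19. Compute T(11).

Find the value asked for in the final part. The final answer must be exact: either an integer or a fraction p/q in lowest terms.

-599

Part 1: cross terms: (24*4 - 25*-21)=621, (25*38 - 21*4)=866, (21*27 - 14*38)=35, (14*12 - 19*27)=-345, (19*-21 - 24*12)=-687; twice the area = |490| = 490; area = 245; boundary points = 1 + 2 + 1 + 5 + 1 = 10; strictly interior points = area - boundary/2 + 1 = 241; answer 241
Part 2: R1 = 241; w = 5; total draws C(7,3) = 35; favorable C(5,1)*C(2,2) = 5; P = 1/7; answer 1/7
Part 3: R2 = 1/7; threaded value p + q = 8; c = -39; T(2) = -2*(-19) - 1*(-39) = 77; iterating: T(2)=77, T(3)=-135, T(4)=193, T(5)=-251, T(6)=309, T(7)=-367, T(8)=425, T(9)=-483, T(10)=541, T(11)=-599; answer -599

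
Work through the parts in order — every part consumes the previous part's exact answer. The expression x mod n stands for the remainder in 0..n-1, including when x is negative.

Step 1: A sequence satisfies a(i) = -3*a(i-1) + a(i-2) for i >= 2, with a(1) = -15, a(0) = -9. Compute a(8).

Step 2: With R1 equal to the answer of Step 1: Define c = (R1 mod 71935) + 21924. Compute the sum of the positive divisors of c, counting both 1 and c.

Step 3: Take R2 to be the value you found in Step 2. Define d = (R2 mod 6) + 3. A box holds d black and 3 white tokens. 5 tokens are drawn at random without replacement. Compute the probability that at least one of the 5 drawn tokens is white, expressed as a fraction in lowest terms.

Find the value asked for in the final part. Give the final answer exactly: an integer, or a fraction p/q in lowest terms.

55/56

Step 1: a(2) = -3*(-15) + 1*(-9) = 36; iterating: a(2)=36, a(3)=-123, a(4)=405, a(5)=-1338, a(6)=4419, a(7)=-14595, a(8)=48204; answer 48204
Step 2: R1 = 48204; c = 70128; 70128 = 2^4 * 3^2 * 487; sigma = (1 + 2 + 4 + 8 + 16) * (1 + 3 + 9) * (1 + 487) = 31 * 13 * 488 = 196664; answer 196664
Step 3: R2 = 196664; d = 5; total draws C(8,5) = 56; complement C(5,5) = 1; favorable 56 - 1 = 55; P = 55/56; answer 55/56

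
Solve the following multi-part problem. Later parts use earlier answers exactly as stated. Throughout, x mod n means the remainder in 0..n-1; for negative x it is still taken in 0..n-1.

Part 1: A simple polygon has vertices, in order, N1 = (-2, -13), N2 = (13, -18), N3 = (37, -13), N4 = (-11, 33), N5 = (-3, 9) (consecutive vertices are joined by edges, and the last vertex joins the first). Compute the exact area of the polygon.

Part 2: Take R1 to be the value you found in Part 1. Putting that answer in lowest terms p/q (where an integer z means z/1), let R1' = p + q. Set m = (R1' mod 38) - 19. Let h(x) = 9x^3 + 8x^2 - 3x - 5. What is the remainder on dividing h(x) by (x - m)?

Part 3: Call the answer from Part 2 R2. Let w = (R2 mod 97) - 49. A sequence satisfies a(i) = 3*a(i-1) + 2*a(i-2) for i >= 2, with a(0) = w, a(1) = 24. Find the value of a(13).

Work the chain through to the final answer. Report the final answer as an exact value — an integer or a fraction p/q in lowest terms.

76254306

Part 1: cross terms: (-2*-18 - 13*-13)=205, (13*-13 - 37*-18)=497, (37*33 - -11*-13)=1078, (-11*9 - -3*33)=0, (-3*-13 - -2*9)=57; twice the area = |1837| = 1837; area = 1837/2; answer 1837/2
Part 2: R1 = 1837/2; threaded value p + q = 1839; m = -4; remainder = value at the root: 9*(-4)^3 + 8*(-4)^2 - 3*(-4)^1 - 5 = (-576) + (128) + (12) + (-5) = -441; answer -441
Part 3: R2 = -441; w = -5; a(2) = 3*(24) + 2*(-5) = 62; iterating: a(2)=62, a(3)=234, a(4)=826, a(5)=2946, a(6)=10490, a(7)=37362, a(8)=133066, a(9)=473922, a(10)=1687898, a(11)=6011538, a(12)=21410410, a(13)=76254306; answer 76254306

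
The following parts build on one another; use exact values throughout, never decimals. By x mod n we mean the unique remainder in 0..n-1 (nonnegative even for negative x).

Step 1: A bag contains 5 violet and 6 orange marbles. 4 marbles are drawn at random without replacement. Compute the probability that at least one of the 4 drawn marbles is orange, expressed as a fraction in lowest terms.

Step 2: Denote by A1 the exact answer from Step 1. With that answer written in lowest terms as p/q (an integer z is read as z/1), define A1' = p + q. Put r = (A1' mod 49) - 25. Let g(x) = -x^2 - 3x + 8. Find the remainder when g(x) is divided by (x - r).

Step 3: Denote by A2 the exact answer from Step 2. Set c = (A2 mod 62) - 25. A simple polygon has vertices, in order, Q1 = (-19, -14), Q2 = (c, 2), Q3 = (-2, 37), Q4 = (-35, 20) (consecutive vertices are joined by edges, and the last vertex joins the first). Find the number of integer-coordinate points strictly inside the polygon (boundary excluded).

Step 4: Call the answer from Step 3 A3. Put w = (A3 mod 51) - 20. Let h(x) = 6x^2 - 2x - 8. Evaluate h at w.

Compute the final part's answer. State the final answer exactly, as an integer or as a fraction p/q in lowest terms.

3996

Step 1: total draws C(11,4) = 330; complement C(5,4) = 5; favorable 330 - 5 = 325; P = 65/66; answer 65/66
Step 2: A1 = 65/66; threaded value p + q = 131; r = 8; remainder = value at the root: -1*(8)^2 - 3*(8)^1 + 8 = (-64) + (-24) + (8) = -80; answer -80
Step 3: A2 = -80; c = 19; cross terms: (-19*2 - 19*-14)=228, (19*37 - -2*2)=707, (-2*20 - -35*37)=1255, (-35*-14 - -19*20)=870; twice the area = |3060| = 3060; area = 1530; boundary points = 2 + 7 + 1 + 2 = 12; strictly interior points = area - boundary/2 + 1 = 1525; answer 1525
Step 4: A3 = 1525; w = 26; 6*(26)^2 - 2*(26)^1 - 8 = (4056) + (-52) + (-8) = 3996; answer 3996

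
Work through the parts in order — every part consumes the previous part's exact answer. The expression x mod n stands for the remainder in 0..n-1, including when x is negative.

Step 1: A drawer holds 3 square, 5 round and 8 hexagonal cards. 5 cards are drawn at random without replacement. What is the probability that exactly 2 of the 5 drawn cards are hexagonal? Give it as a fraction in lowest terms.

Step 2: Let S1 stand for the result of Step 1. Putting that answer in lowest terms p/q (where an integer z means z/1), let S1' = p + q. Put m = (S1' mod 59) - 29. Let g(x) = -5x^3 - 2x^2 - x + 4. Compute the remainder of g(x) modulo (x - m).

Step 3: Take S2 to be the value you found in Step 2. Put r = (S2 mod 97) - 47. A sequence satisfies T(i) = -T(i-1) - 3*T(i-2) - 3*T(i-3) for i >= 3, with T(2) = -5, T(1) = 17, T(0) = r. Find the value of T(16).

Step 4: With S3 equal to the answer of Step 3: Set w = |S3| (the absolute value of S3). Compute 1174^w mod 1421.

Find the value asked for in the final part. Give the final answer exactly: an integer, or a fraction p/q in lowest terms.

Step 1: total draws C(16,5) = 4368; favorable C(8,2)*C(8,3) = 1568; P = 14/39; answer 14/39
Step 2: S1 = 14/39; threaded value p + q = 53; m = 24; remainder = value at the root: -5*(24)^3 - 2*(24)^2 - 1*(24)^1 + 4 = (-69120) + (-1152) + (-24) + (4) = -70292; answer -70292
Step 3: S2 = -70292; r = -14; T(3) = -1*(-5) - 3*(17) - 3*(-14) = -4; iterating: T(3)=-4, T(4)=-32, T(5)=59, T(6)=49, T(7)=-130, T(8)=-194, T(9)=437, T(10)=535, T(11)=-1264, T(12)=-1652, T(13)=3839, T(14)=4909, T(15)=-11470, T(16)=-14774; answer -14774
Step 4: S3 = -14774; w = 14774; squarings mod 1421: 1174^1=1174, 1174^2=1327, 1174^4=310, 1174^8=893, 1174^16=268, 1174^32=774, 1174^64=835, 1174^128=935, 1174^256=310, 1174^512=893, 1174^1024=268, 1174^2048=774, 1174^4096=835, 1174^8192=935; 1174^14774 = 1174^2 * 1174^4 * 1174^16 * 1174^32 * 1174^128 * 1174^256 * 1174^2048 * 1174^4096 * 1174^8192 = 676 (mod 1421); answer 676

676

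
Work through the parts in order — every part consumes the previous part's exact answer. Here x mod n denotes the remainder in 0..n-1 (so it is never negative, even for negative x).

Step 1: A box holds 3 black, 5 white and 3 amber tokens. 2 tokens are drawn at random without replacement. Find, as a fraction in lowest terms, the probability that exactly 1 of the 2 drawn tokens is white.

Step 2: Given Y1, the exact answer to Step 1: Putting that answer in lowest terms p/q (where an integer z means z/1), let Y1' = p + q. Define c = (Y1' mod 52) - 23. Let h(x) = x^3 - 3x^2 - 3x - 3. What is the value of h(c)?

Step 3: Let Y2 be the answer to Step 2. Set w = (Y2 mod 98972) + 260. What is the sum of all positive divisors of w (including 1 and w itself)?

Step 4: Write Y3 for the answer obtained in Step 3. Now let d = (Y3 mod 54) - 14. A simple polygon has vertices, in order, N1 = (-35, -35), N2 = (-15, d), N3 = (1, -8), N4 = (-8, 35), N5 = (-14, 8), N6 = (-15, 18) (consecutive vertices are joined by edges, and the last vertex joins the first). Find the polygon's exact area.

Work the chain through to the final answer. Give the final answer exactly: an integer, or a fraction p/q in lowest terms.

Step 1: total draws C(11,2) = 55; favorable C(5,1)*C(6,1) = 30; P = 6/11; answer 6/11
Step 2: Y1 = 6/11; threaded value p + q = 17; c = -6; 1*(-6)^3 - 3*(-6)^2 - 3*(-6)^1 - 3 = (-216) + (-108) + (18) + (-3) = -309; answer -309
Step 3: Y2 = -309; w = 98923; 98923 = 11 * 17 * 23^2; sigma = (1 + 11) * (1 + 17) * (1 + 23 + 529) = 12 * 18 * 553 = 119448; answer 119448
Step 4: Y3 = 119448; d = -14; cross terms: (-35*-14 - -15*-35)=-35, (-15*-8 - 1*-14)=134, (1*35 - -8*-8)=-29, (-8*8 - -14*35)=426, (-14*18 - -15*8)=-132, (-15*-35 - -35*18)=1155; twice the area = |1519| = 1519; area = 1519/2; answer 1519/2

1519/2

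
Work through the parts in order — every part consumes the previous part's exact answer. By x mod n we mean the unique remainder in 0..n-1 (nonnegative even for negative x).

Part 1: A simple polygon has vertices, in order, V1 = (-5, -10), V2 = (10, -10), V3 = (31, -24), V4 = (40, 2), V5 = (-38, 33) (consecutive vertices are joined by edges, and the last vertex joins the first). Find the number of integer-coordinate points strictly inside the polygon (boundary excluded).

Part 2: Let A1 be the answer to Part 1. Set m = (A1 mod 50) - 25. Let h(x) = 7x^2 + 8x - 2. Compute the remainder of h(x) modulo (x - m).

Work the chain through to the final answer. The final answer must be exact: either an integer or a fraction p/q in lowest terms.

Part 1: cross terms: (-5*-10 - 10*-10)=150, (10*-24 - 31*-10)=70, (31*2 - 40*-24)=1022, (40*33 - -38*2)=1396, (-38*-10 - -5*33)=545; twice the area = |3183| = 3183; area = 3183/2; boundary points = 15 + 7 + 1 + 1 + 1 = 25; strictly interior points = area - boundary/2 + 1 = 1580; answer 1580
Part 2: A1 = 1580; m = 5; remainder = value at the root: 7*(5)^2 + 8*(5)^1 - 2 = (175) + (40) + (-2) = 213; answer 213

213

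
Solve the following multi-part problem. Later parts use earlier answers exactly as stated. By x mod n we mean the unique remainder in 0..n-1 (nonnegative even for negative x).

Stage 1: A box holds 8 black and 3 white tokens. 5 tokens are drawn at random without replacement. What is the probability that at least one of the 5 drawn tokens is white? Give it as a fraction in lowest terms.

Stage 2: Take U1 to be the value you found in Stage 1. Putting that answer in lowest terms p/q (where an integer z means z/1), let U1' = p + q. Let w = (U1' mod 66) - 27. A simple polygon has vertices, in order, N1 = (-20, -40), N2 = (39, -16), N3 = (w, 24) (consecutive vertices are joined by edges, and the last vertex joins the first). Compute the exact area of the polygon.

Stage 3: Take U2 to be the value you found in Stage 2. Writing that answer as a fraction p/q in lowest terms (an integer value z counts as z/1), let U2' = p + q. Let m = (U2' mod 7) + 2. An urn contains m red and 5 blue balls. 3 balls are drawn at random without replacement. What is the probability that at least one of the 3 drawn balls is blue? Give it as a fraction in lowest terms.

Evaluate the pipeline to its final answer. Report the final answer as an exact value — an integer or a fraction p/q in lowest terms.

29/33

Stage 1: total draws C(11,5) = 462; complement C(8,5) = 56; favorable 462 - 56 = 406; P = 29/33; answer 29/33
Stage 2: U1 = 29/33; threaded value p + q = 62; w = 35; cross terms: (-20*-16 - 39*-40)=1880, (39*24 - 35*-16)=1496, (35*-40 - -20*24)=-920; twice the area = |2456| = 2456; area = 1228; answer 1228
Stage 3: U2 = 1228; threaded value p + q = 1229; m = 6; total draws C(11,3) = 165; complement C(6,3) = 20; favorable 165 - 20 = 145; P = 29/33; answer 29/33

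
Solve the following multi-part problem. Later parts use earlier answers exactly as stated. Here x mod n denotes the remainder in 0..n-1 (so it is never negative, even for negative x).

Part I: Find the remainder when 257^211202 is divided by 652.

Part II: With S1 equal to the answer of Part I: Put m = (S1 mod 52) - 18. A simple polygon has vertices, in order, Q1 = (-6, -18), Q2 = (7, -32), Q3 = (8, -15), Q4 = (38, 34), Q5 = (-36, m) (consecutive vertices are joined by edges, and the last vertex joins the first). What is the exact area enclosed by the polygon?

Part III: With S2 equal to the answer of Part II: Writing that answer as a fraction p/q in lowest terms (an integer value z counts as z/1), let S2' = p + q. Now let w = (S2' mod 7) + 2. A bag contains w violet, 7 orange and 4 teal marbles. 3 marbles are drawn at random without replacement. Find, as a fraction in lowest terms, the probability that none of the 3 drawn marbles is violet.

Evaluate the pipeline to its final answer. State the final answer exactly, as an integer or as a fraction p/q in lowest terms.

165/364

Part I: squarings mod 652: 257^1=257, 257^2=197, 257^4=341, 257^8=225, 257^16=421, 257^32=549, 257^64=177, 257^128=33, 257^256=437, 257^512=585, 257^1024=577, 257^2048=409, 257^4096=369, 257^8192=545, 257^16384=365, 257^32768=217, 257^65536=145, 257^131072=161; 257^211202 = 257^2 * 257^256 * 257^2048 * 257^4096 * 257^8192 * 257^65536 * 257^131072 = 417 (mod 652); answer 417
Part II: S1 = 417; m = -17; cross terms: (-6*-32 - 7*-18)=318, (7*-15 - 8*-32)=151, (8*34 - 38*-15)=842, (38*-17 - -36*34)=578, (-36*-18 - -6*-17)=546; twice the area = |2435| = 2435; area = 2435/2; answer 2435/2
Part III: S2 = 2435/2; threaded value p + q = 2437; w = 3; total draws C(14,3) = 364; favorable C(11,3) = 165; P = 165/364; answer 165/364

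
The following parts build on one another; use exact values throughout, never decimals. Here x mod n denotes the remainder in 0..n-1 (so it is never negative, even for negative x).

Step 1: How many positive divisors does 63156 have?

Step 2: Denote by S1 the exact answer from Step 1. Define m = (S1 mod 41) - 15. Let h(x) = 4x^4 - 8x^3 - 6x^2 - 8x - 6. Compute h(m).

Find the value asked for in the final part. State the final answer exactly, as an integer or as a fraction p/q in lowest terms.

Step 1: 63156 = 2^2 * 3 * 19 * 277; number of divisors = (2+1) * (1+1) * (1+1) * (1+1) = 24; answer 24
Step 2: S1 = 24; m = 9; 4*(9)^4 - 8*(9)^3 - 6*(9)^2 - 8*(9)^1 - 6 = (26244) + (-5832) + (-486) + (-72) + (-6) = 19848; answer 19848

19848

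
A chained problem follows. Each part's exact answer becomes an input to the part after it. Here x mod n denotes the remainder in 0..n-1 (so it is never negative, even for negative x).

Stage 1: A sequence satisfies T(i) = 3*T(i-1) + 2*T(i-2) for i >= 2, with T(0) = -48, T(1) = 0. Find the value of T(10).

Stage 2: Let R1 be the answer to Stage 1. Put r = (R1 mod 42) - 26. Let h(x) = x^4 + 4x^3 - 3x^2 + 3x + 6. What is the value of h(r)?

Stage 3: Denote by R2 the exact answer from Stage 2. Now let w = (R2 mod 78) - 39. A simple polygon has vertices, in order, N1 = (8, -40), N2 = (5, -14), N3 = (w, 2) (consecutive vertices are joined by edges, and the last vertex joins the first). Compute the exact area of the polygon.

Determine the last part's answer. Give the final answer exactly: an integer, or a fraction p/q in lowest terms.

102

Stage 1: T(2) = 3*(0) + 2*(-48) = -96; iterating: T(2)=-96, T(3)=-288, T(4)=-1056, T(5)=-3744, T(6)=-13344, T(7)=-47520, T(8)=-169248, T(9)=-602784, T(10)=-2146848; answer -2146848
Stage 2: R1 = -2146848; r = -2; 1*(-2)^4 + 4*(-2)^3 - 3*(-2)^2 + 3*(-2)^1 + 6 = (16) + (-32) + (-12) + (-6) + (6) = -28; answer -28
Stage 3: R2 = -28; w = 11; cross terms: (8*-14 - 5*-40)=88, (5*2 - 11*-14)=164, (11*-40 - 8*2)=-456; twice the area = |-204| = 204; area = 102; answer 102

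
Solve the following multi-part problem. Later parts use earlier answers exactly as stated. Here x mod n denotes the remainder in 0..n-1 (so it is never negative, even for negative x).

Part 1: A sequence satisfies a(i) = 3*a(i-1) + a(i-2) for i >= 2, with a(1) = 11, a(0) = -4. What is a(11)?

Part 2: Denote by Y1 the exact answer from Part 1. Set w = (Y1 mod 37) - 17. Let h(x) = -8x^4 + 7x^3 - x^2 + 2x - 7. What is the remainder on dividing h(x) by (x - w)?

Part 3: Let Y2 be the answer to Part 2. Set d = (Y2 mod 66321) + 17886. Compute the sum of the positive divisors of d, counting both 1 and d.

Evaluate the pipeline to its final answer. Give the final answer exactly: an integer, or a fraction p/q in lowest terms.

54336

Part 1: a(2) = 3*(11) + 1*(-4) = 29; iterating: a(2)=29, a(3)=98, a(4)=323, a(5)=1067, a(6)=3524, a(7)=11639, a(8)=38441, a(9)=126962, a(10)=419327, a(11)=1384943; answer 1384943
Part 2: Y1 = 1384943; w = 16; remainder = value at the root: -8*(16)^4 + 7*(16)^3 - 1*(16)^2 + 2*(16)^1 - 7 = (-524288) + (28672) + (-256) + (32) + (-7) = -495847; answer -495847
Part 3: Y2 = -495847; d = 52607; 52607 = 31 * 1697; sigma = (1 + 31) * (1 + 1697) = 32 * 1698 = 54336; answer 54336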